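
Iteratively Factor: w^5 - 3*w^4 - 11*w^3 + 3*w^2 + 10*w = (w + 2)*(w^4 - 5*w^3 - w^2 + 5*w) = (w - 5)*(w + 2)*(w^3 - w) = (w - 5)*(w - 1)*(w + 2)*(w^2 + w) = (w - 5)*(w - 1)*(w + 1)*(w + 2)*(w)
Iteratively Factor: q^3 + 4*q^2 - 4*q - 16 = (q + 4)*(q^2 - 4) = (q - 2)*(q + 4)*(q + 2)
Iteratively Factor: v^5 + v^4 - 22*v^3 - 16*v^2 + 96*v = (v + 4)*(v^4 - 3*v^3 - 10*v^2 + 24*v) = (v - 2)*(v + 4)*(v^3 - v^2 - 12*v) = v*(v - 2)*(v + 4)*(v^2 - v - 12) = v*(v - 4)*(v - 2)*(v + 4)*(v + 3)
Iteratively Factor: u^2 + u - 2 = (u + 2)*(u - 1)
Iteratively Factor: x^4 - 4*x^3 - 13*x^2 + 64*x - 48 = (x - 1)*(x^3 - 3*x^2 - 16*x + 48) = (x - 4)*(x - 1)*(x^2 + x - 12) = (x - 4)*(x - 3)*(x - 1)*(x + 4)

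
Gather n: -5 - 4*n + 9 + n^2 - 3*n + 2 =n^2 - 7*n + 6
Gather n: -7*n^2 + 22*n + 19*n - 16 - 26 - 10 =-7*n^2 + 41*n - 52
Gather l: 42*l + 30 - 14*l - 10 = 28*l + 20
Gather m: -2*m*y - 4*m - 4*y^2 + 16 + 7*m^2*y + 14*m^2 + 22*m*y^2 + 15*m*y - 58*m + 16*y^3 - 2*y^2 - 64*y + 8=m^2*(7*y + 14) + m*(22*y^2 + 13*y - 62) + 16*y^3 - 6*y^2 - 64*y + 24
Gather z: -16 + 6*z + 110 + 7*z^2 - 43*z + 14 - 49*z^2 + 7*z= -42*z^2 - 30*z + 108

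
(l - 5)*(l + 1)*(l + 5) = l^3 + l^2 - 25*l - 25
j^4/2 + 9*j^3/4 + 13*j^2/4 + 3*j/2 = j*(j/2 + 1)*(j + 1)*(j + 3/2)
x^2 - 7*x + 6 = (x - 6)*(x - 1)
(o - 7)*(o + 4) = o^2 - 3*o - 28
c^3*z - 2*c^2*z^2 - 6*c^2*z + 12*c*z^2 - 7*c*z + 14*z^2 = (c - 7)*(c - 2*z)*(c*z + z)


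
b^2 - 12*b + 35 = (b - 7)*(b - 5)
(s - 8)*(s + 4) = s^2 - 4*s - 32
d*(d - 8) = d^2 - 8*d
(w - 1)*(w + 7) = w^2 + 6*w - 7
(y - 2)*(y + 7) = y^2 + 5*y - 14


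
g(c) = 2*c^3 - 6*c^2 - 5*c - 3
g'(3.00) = 13.00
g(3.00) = -18.00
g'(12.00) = 715.00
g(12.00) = 2529.00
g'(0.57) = -9.89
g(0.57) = -7.43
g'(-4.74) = 186.69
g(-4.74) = -327.10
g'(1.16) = -10.85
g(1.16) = -13.75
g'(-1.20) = 18.04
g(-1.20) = -9.10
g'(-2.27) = 53.16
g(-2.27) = -45.96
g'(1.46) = -9.73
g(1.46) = -16.87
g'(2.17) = -2.79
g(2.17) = -21.67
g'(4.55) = 64.62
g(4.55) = 38.43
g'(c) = 6*c^2 - 12*c - 5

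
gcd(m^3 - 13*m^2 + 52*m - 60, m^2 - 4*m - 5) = m - 5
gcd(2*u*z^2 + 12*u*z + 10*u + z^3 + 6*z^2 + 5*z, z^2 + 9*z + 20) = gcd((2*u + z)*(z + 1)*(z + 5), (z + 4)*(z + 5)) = z + 5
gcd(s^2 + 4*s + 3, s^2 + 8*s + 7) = s + 1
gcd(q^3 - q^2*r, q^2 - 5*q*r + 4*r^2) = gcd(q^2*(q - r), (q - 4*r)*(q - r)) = q - r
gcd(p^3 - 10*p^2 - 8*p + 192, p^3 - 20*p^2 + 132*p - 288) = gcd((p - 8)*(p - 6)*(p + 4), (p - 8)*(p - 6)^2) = p^2 - 14*p + 48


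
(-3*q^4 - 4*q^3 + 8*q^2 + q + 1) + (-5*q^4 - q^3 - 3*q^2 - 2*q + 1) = -8*q^4 - 5*q^3 + 5*q^2 - q + 2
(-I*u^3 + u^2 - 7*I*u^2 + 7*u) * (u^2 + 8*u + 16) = -I*u^5 + u^4 - 15*I*u^4 + 15*u^3 - 72*I*u^3 + 72*u^2 - 112*I*u^2 + 112*u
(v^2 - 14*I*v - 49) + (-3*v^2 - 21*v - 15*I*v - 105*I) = -2*v^2 - 21*v - 29*I*v - 49 - 105*I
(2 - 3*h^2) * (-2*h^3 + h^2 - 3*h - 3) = 6*h^5 - 3*h^4 + 5*h^3 + 11*h^2 - 6*h - 6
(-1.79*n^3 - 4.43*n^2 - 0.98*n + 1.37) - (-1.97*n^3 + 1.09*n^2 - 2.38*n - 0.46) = 0.18*n^3 - 5.52*n^2 + 1.4*n + 1.83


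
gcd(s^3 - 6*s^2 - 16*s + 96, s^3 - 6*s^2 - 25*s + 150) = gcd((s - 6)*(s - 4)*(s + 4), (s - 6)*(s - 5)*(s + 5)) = s - 6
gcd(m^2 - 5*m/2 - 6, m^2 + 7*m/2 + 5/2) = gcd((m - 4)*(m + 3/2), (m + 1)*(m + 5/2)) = 1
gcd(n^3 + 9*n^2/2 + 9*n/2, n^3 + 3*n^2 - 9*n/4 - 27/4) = n^2 + 9*n/2 + 9/2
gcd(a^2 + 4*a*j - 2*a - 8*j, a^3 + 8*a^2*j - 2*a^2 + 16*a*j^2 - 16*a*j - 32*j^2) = a^2 + 4*a*j - 2*a - 8*j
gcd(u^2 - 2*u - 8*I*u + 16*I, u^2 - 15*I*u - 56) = u - 8*I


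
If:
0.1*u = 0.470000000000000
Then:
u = 4.70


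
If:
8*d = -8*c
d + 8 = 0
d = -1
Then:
No Solution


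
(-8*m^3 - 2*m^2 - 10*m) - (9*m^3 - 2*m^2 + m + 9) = -17*m^3 - 11*m - 9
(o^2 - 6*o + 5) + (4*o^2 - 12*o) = 5*o^2 - 18*o + 5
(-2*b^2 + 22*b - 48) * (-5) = 10*b^2 - 110*b + 240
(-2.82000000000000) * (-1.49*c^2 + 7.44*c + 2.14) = 4.2018*c^2 - 20.9808*c - 6.0348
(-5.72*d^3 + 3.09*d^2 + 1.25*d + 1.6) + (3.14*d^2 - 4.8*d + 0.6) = -5.72*d^3 + 6.23*d^2 - 3.55*d + 2.2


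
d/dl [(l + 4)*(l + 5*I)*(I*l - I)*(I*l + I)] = -4*l^3 + l^2*(-12 - 15*I) + l*(2 - 40*I) + 4 + 5*I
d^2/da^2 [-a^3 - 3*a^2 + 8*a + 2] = -6*a - 6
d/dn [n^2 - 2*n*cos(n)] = 2*n*sin(n) + 2*n - 2*cos(n)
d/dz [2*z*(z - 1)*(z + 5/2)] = 6*z^2 + 6*z - 5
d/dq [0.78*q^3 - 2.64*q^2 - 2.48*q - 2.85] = 2.34*q^2 - 5.28*q - 2.48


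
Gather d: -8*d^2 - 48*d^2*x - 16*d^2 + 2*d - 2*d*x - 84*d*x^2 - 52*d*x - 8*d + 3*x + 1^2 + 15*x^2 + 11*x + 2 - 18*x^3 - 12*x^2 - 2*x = d^2*(-48*x - 24) + d*(-84*x^2 - 54*x - 6) - 18*x^3 + 3*x^2 + 12*x + 3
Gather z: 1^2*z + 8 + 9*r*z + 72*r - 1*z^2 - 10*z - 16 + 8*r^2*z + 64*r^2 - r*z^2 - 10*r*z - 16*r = 64*r^2 + 56*r + z^2*(-r - 1) + z*(8*r^2 - r - 9) - 8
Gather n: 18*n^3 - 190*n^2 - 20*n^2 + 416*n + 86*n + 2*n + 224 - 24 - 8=18*n^3 - 210*n^2 + 504*n + 192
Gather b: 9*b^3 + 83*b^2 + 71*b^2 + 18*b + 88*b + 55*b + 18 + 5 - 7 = 9*b^3 + 154*b^2 + 161*b + 16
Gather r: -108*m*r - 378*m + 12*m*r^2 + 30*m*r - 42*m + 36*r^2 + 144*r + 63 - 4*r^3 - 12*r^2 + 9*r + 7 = -420*m - 4*r^3 + r^2*(12*m + 24) + r*(153 - 78*m) + 70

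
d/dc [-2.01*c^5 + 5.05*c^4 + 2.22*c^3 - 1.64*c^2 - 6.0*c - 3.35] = -10.05*c^4 + 20.2*c^3 + 6.66*c^2 - 3.28*c - 6.0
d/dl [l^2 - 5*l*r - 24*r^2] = 2*l - 5*r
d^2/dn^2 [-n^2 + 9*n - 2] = -2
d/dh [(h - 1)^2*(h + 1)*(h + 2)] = 4*h^3 + 3*h^2 - 6*h - 1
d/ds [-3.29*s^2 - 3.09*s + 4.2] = -6.58*s - 3.09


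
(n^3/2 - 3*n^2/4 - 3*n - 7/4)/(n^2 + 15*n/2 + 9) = (2*n^3 - 3*n^2 - 12*n - 7)/(2*(2*n^2 + 15*n + 18))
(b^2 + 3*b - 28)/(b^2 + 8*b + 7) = (b - 4)/(b + 1)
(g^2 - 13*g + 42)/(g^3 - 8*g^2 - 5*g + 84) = (g - 6)/(g^2 - g - 12)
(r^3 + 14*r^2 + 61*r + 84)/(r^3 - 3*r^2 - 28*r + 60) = (r^3 + 14*r^2 + 61*r + 84)/(r^3 - 3*r^2 - 28*r + 60)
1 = 1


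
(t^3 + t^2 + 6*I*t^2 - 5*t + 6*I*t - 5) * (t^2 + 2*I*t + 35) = t^5 + t^4 + 8*I*t^4 + 18*t^3 + 8*I*t^3 + 18*t^2 + 200*I*t^2 - 175*t + 200*I*t - 175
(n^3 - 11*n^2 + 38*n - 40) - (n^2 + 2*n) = n^3 - 12*n^2 + 36*n - 40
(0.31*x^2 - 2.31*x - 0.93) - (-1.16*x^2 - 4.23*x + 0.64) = 1.47*x^2 + 1.92*x - 1.57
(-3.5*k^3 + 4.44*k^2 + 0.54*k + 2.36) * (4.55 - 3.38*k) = 11.83*k^4 - 30.9322*k^3 + 18.3768*k^2 - 5.5198*k + 10.738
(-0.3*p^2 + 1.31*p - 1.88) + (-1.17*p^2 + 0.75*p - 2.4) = -1.47*p^2 + 2.06*p - 4.28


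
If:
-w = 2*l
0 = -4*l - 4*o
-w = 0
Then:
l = 0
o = 0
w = 0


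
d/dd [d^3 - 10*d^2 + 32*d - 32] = 3*d^2 - 20*d + 32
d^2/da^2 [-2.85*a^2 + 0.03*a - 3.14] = -5.70000000000000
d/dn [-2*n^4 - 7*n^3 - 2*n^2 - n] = -8*n^3 - 21*n^2 - 4*n - 1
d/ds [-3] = 0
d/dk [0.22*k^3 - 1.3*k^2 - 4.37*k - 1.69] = 0.66*k^2 - 2.6*k - 4.37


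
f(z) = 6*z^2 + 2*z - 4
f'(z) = 12*z + 2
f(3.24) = 65.47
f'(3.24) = 40.88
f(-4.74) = 121.33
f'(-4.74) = -54.88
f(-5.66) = 176.89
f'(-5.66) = -65.92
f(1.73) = 17.42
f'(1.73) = 22.76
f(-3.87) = 78.12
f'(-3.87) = -44.44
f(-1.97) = 15.35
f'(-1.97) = -21.64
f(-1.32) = 3.81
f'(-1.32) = -13.84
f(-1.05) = 0.52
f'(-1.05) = -10.60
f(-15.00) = 1316.00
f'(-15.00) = -178.00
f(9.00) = 500.00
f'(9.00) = 110.00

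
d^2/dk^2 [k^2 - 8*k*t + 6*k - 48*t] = 2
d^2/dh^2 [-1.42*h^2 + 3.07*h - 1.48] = -2.84000000000000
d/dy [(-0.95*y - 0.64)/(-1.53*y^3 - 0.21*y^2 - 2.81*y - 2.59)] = (-2.907*y^3 - 3.1371*y^2 - 0.2688*y + 0.6621)/(2.3409*y^6 + 0.6426*y^5 + 8.6427*y^4 + 9.1056*y^3 + 8.9839*y^2 + 14.5558*y + 6.7081)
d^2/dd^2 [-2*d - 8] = 0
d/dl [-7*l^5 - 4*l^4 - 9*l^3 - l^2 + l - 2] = -35*l^4 - 16*l^3 - 27*l^2 - 2*l + 1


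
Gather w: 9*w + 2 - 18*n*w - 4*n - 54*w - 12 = -4*n + w*(-18*n - 45) - 10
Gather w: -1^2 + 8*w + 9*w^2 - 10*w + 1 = 9*w^2 - 2*w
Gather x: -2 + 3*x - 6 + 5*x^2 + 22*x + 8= 5*x^2 + 25*x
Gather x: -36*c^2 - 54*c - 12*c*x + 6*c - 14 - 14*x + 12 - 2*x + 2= -36*c^2 - 48*c + x*(-12*c - 16)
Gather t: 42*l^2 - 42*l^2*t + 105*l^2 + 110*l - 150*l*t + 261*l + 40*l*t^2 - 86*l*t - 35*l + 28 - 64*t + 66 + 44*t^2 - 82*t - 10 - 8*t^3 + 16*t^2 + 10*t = 147*l^2 + 336*l - 8*t^3 + t^2*(40*l + 60) + t*(-42*l^2 - 236*l - 136) + 84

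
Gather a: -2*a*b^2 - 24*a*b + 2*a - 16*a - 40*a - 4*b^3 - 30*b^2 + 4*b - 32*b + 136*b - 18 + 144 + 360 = a*(-2*b^2 - 24*b - 54) - 4*b^3 - 30*b^2 + 108*b + 486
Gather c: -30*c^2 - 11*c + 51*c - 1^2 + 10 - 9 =-30*c^2 + 40*c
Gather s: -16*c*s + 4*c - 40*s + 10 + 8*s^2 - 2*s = 4*c + 8*s^2 + s*(-16*c - 42) + 10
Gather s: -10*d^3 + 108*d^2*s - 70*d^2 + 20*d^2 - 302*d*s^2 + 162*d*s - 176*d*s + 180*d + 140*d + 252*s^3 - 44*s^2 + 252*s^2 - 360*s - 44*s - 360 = -10*d^3 - 50*d^2 + 320*d + 252*s^3 + s^2*(208 - 302*d) + s*(108*d^2 - 14*d - 404) - 360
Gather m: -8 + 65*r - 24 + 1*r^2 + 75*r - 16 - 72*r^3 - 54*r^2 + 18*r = -72*r^3 - 53*r^2 + 158*r - 48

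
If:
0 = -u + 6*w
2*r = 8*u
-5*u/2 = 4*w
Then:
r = 0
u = 0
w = 0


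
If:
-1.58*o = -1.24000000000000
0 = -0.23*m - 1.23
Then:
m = -5.35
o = 0.78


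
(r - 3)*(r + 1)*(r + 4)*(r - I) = r^4 + 2*r^3 - I*r^3 - 11*r^2 - 2*I*r^2 - 12*r + 11*I*r + 12*I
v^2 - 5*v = v*(v - 5)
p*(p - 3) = p^2 - 3*p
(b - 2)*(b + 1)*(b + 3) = b^3 + 2*b^2 - 5*b - 6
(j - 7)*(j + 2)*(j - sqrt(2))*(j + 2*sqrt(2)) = j^4 - 5*j^3 + sqrt(2)*j^3 - 18*j^2 - 5*sqrt(2)*j^2 - 14*sqrt(2)*j + 20*j + 56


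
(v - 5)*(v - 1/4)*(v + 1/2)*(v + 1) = v^4 - 15*v^3/4 - 49*v^2/8 - 3*v/4 + 5/8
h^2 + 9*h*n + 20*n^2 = (h + 4*n)*(h + 5*n)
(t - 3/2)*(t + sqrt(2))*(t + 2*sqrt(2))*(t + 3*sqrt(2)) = t^4 - 3*t^3/2 + 6*sqrt(2)*t^3 - 9*sqrt(2)*t^2 + 22*t^2 - 33*t + 12*sqrt(2)*t - 18*sqrt(2)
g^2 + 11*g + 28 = (g + 4)*(g + 7)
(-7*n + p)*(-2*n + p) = 14*n^2 - 9*n*p + p^2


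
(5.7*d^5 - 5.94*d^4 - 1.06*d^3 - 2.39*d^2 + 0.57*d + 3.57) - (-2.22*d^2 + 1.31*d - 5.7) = 5.7*d^5 - 5.94*d^4 - 1.06*d^3 - 0.17*d^2 - 0.74*d + 9.27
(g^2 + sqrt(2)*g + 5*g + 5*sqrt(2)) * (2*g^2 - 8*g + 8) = 2*g^4 + 2*g^3 + 2*sqrt(2)*g^3 - 32*g^2 + 2*sqrt(2)*g^2 - 32*sqrt(2)*g + 40*g + 40*sqrt(2)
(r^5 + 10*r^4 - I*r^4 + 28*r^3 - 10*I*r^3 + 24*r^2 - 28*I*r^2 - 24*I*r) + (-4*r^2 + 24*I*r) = r^5 + 10*r^4 - I*r^4 + 28*r^3 - 10*I*r^3 + 20*r^2 - 28*I*r^2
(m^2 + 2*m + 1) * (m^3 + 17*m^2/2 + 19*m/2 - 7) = m^5 + 21*m^4/2 + 55*m^3/2 + 41*m^2/2 - 9*m/2 - 7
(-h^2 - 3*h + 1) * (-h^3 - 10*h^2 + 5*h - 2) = h^5 + 13*h^4 + 24*h^3 - 23*h^2 + 11*h - 2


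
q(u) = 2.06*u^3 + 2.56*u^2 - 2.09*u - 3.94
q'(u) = 6.18*u^2 + 5.12*u - 2.09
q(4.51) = 227.68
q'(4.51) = 146.70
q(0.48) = -4.13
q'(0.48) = 1.79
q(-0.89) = -1.50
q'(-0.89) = -1.75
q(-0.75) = -1.80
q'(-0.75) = -2.45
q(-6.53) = -454.73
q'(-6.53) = 228.00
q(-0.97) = -1.38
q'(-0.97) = -1.24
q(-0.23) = -3.35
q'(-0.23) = -2.94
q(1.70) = 10.03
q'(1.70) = 24.47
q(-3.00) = -30.25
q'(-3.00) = 38.17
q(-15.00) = -6349.09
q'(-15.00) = 1311.61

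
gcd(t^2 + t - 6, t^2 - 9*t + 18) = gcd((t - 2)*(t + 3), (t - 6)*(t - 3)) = 1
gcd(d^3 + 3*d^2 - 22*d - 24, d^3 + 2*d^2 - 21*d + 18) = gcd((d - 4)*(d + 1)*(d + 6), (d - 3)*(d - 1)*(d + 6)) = d + 6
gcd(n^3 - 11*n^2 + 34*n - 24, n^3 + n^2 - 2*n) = n - 1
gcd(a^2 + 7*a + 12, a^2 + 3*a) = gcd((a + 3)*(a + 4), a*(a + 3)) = a + 3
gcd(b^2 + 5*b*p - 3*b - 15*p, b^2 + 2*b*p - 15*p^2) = b + 5*p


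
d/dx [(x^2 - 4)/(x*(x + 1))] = (x^2 + 8*x + 4)/(x^2*(x^2 + 2*x + 1))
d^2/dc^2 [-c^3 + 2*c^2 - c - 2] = 4 - 6*c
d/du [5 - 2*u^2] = -4*u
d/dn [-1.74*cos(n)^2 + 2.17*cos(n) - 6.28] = (3.48*cos(n) - 2.17)*sin(n)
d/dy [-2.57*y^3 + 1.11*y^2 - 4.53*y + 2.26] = -7.71*y^2 + 2.22*y - 4.53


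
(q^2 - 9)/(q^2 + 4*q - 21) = (q + 3)/(q + 7)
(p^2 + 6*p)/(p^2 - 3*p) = (p + 6)/(p - 3)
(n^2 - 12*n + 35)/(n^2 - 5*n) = (n - 7)/n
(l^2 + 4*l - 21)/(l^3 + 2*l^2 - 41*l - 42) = (l - 3)/(l^2 - 5*l - 6)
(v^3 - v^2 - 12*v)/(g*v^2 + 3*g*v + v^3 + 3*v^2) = (v - 4)/(g + v)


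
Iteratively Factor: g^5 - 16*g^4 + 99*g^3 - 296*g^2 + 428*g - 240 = (g - 3)*(g^4 - 13*g^3 + 60*g^2 - 116*g + 80) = (g - 3)*(g - 2)*(g^3 - 11*g^2 + 38*g - 40) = (g - 4)*(g - 3)*(g - 2)*(g^2 - 7*g + 10) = (g - 5)*(g - 4)*(g - 3)*(g - 2)*(g - 2)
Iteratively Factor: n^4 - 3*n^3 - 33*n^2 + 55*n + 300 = (n + 3)*(n^3 - 6*n^2 - 15*n + 100) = (n - 5)*(n + 3)*(n^2 - n - 20) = (n - 5)^2*(n + 3)*(n + 4)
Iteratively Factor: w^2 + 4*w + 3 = (w + 3)*(w + 1)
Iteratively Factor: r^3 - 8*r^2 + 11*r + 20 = (r - 4)*(r^2 - 4*r - 5) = (r - 5)*(r - 4)*(r + 1)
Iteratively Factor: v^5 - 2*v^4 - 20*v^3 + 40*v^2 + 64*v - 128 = (v + 4)*(v^4 - 6*v^3 + 4*v^2 + 24*v - 32) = (v - 2)*(v + 4)*(v^3 - 4*v^2 - 4*v + 16) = (v - 4)*(v - 2)*(v + 4)*(v^2 - 4) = (v - 4)*(v - 2)^2*(v + 4)*(v + 2)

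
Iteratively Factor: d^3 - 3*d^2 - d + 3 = (d - 1)*(d^2 - 2*d - 3) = (d - 3)*(d - 1)*(d + 1)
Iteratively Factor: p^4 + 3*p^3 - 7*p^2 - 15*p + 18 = (p - 1)*(p^3 + 4*p^2 - 3*p - 18) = (p - 1)*(p + 3)*(p^2 + p - 6) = (p - 1)*(p + 3)^2*(p - 2)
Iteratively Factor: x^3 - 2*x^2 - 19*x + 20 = (x - 1)*(x^2 - x - 20) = (x - 5)*(x - 1)*(x + 4)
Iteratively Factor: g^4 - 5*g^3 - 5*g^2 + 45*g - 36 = (g - 3)*(g^3 - 2*g^2 - 11*g + 12) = (g - 4)*(g - 3)*(g^2 + 2*g - 3) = (g - 4)*(g - 3)*(g + 3)*(g - 1)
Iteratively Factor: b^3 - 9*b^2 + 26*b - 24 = (b - 2)*(b^2 - 7*b + 12) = (b - 4)*(b - 2)*(b - 3)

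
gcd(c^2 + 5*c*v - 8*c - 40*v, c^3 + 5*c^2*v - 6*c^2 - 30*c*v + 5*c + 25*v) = c + 5*v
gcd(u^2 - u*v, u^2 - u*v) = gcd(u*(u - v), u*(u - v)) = u^2 - u*v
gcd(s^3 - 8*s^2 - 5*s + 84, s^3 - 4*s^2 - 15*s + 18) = s + 3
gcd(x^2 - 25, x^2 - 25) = x^2 - 25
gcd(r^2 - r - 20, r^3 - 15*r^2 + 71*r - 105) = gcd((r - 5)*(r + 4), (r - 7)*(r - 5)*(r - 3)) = r - 5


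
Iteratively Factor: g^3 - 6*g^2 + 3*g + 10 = (g - 2)*(g^2 - 4*g - 5) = (g - 2)*(g + 1)*(g - 5)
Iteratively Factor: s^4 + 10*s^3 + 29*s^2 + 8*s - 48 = (s + 4)*(s^3 + 6*s^2 + 5*s - 12) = (s + 3)*(s + 4)*(s^2 + 3*s - 4) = (s + 3)*(s + 4)^2*(s - 1)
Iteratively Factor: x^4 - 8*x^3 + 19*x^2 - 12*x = (x - 3)*(x^3 - 5*x^2 + 4*x) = (x - 4)*(x - 3)*(x^2 - x) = (x - 4)*(x - 3)*(x - 1)*(x)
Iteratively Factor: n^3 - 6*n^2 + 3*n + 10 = (n + 1)*(n^2 - 7*n + 10) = (n - 5)*(n + 1)*(n - 2)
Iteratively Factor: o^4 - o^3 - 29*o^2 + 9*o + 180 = (o - 5)*(o^3 + 4*o^2 - 9*o - 36) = (o - 5)*(o - 3)*(o^2 + 7*o + 12) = (o - 5)*(o - 3)*(o + 3)*(o + 4)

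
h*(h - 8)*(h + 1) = h^3 - 7*h^2 - 8*h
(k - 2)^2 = k^2 - 4*k + 4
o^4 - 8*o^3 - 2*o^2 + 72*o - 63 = (o - 7)*(o - 3)*(o - 1)*(o + 3)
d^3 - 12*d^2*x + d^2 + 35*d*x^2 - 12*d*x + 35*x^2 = (d + 1)*(d - 7*x)*(d - 5*x)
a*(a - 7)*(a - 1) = a^3 - 8*a^2 + 7*a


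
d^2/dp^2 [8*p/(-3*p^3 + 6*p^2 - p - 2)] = 16*(-p*(9*p^2 - 12*p + 1)^2 + (9*p^2 + 3*p*(3*p - 2) - 12*p + 1)*(3*p^3 - 6*p^2 + p + 2))/(3*p^3 - 6*p^2 + p + 2)^3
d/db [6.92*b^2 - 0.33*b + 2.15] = 13.84*b - 0.33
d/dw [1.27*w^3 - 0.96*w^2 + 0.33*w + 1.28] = 3.81*w^2 - 1.92*w + 0.33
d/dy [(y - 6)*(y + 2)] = 2*y - 4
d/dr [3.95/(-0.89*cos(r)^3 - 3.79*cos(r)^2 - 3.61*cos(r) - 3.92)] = (10.5465*sin(r)^2 - 29.941*cos(r) - 24.806)*sin(r)/(0.89*cos(r)^3 + 3.79*cos(r)^2 + 3.61*cos(r) + 3.92)^2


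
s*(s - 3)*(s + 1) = s^3 - 2*s^2 - 3*s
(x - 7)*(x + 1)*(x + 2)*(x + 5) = x^4 + x^3 - 39*x^2 - 109*x - 70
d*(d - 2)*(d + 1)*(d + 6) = d^4 + 5*d^3 - 8*d^2 - 12*d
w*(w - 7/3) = w^2 - 7*w/3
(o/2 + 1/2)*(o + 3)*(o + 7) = o^3/2 + 11*o^2/2 + 31*o/2 + 21/2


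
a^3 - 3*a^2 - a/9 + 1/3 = (a - 3)*(a - 1/3)*(a + 1/3)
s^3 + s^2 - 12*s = s*(s - 3)*(s + 4)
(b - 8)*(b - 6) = b^2 - 14*b + 48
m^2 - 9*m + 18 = (m - 6)*(m - 3)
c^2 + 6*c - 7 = (c - 1)*(c + 7)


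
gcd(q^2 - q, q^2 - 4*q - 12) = 1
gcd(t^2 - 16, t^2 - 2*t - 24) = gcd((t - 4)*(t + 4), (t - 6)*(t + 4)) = t + 4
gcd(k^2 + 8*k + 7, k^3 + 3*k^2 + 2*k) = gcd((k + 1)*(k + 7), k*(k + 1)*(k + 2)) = k + 1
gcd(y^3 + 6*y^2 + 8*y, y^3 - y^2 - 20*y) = y^2 + 4*y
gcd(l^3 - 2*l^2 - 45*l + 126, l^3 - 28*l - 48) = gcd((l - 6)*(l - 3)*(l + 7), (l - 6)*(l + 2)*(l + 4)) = l - 6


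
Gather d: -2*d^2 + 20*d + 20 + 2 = -2*d^2 + 20*d + 22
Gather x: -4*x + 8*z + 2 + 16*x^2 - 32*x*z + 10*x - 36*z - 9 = 16*x^2 + x*(6 - 32*z) - 28*z - 7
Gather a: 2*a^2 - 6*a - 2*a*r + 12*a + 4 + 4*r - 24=2*a^2 + a*(6 - 2*r) + 4*r - 20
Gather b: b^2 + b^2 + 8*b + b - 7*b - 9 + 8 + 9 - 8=2*b^2 + 2*b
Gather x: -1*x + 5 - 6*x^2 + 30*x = -6*x^2 + 29*x + 5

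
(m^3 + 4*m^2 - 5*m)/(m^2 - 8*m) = (m^2 + 4*m - 5)/(m - 8)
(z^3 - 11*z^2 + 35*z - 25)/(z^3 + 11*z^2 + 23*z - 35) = (z^2 - 10*z + 25)/(z^2 + 12*z + 35)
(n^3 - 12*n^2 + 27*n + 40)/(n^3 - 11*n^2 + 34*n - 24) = (n^3 - 12*n^2 + 27*n + 40)/(n^3 - 11*n^2 + 34*n - 24)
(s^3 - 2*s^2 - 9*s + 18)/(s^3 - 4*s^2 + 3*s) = (s^2 + s - 6)/(s*(s - 1))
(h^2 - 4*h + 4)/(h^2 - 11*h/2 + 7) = 2*(h - 2)/(2*h - 7)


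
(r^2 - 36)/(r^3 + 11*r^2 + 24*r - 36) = (r - 6)/(r^2 + 5*r - 6)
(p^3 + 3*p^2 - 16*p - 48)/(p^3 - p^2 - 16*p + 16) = (p + 3)/(p - 1)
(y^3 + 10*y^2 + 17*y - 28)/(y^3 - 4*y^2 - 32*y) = (y^2 + 6*y - 7)/(y*(y - 8))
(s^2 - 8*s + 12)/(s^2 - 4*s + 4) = (s - 6)/(s - 2)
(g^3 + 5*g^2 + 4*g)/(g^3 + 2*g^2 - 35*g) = (g^2 + 5*g + 4)/(g^2 + 2*g - 35)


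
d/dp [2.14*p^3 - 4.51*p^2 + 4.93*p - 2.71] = 6.42*p^2 - 9.02*p + 4.93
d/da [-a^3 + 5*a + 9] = 5 - 3*a^2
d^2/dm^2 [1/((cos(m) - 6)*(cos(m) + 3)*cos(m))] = 3*(-8*(1 - cos(m)^2)^2/cos(m)^3 + 4*sin(m)^6/cos(m)^3 + cos(m)^3 + 11*cos(m)^2 + 108*tan(m)^2 + 38 - 130/cos(m) + 220/cos(m)^3)/((cos(m) - 6)^3*(cos(m) + 3)^3)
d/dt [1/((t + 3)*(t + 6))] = (-2*t - 9)/(t^4 + 18*t^3 + 117*t^2 + 324*t + 324)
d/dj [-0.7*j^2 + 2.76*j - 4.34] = 2.76 - 1.4*j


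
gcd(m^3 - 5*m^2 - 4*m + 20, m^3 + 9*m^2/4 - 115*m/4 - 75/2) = m - 5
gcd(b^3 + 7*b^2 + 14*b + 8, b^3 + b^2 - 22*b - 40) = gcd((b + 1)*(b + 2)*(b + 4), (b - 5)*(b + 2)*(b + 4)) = b^2 + 6*b + 8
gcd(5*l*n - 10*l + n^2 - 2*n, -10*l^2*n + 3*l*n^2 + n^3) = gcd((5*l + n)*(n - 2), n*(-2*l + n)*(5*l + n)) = 5*l + n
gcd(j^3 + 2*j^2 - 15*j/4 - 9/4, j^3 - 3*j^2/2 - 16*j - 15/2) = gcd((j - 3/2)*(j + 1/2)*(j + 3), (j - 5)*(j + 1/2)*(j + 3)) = j^2 + 7*j/2 + 3/2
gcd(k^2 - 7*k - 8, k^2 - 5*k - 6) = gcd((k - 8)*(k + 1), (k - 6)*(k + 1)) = k + 1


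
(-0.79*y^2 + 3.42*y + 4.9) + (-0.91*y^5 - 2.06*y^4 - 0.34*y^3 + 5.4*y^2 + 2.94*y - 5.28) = -0.91*y^5 - 2.06*y^4 - 0.34*y^3 + 4.61*y^2 + 6.36*y - 0.38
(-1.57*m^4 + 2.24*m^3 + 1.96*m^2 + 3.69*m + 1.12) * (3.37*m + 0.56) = -5.2909*m^5 + 6.6696*m^4 + 7.8596*m^3 + 13.5329*m^2 + 5.8408*m + 0.6272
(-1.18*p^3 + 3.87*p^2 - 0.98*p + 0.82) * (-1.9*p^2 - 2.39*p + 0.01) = 2.242*p^5 - 4.5328*p^4 - 7.3991*p^3 + 0.8229*p^2 - 1.9696*p + 0.0082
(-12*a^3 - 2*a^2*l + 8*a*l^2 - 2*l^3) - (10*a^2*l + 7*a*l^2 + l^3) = -12*a^3 - 12*a^2*l + a*l^2 - 3*l^3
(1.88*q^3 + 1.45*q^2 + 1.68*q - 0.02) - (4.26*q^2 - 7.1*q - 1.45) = 1.88*q^3 - 2.81*q^2 + 8.78*q + 1.43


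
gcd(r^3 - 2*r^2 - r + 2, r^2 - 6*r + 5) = r - 1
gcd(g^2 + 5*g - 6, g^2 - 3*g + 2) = g - 1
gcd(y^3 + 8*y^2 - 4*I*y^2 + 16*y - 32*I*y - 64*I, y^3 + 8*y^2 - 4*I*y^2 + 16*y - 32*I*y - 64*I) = y^3 + y^2*(8 - 4*I) + y*(16 - 32*I) - 64*I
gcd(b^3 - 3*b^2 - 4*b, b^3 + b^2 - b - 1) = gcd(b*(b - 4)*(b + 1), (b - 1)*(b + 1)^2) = b + 1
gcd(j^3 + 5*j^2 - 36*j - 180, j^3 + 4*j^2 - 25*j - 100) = j + 5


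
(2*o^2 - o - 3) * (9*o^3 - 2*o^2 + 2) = 18*o^5 - 13*o^4 - 25*o^3 + 10*o^2 - 2*o - 6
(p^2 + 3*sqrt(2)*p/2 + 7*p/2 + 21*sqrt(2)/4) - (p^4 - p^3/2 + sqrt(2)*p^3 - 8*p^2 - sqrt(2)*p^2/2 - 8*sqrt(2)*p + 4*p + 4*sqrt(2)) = -p^4 - sqrt(2)*p^3 + p^3/2 + sqrt(2)*p^2/2 + 9*p^2 - p/2 + 19*sqrt(2)*p/2 + 5*sqrt(2)/4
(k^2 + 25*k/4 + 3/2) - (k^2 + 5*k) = 5*k/4 + 3/2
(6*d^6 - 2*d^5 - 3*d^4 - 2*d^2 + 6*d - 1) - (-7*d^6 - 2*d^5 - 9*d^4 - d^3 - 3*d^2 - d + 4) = 13*d^6 + 6*d^4 + d^3 + d^2 + 7*d - 5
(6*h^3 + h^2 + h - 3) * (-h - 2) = -6*h^4 - 13*h^3 - 3*h^2 + h + 6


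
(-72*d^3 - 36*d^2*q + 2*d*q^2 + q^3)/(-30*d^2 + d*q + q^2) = (-12*d^2 - 4*d*q + q^2)/(-5*d + q)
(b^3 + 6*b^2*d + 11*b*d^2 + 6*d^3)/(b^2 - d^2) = (b^2 + 5*b*d + 6*d^2)/(b - d)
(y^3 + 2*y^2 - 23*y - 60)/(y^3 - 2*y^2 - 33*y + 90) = (y^2 + 7*y + 12)/(y^2 + 3*y - 18)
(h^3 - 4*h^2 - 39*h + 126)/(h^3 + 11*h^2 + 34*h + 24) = (h^2 - 10*h + 21)/(h^2 + 5*h + 4)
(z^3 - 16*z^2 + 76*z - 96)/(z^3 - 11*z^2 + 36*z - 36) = (z - 8)/(z - 3)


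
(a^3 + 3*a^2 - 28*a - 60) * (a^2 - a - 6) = a^5 + 2*a^4 - 37*a^3 - 50*a^2 + 228*a + 360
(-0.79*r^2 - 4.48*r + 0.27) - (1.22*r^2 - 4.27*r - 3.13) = -2.01*r^2 - 0.210000000000001*r + 3.4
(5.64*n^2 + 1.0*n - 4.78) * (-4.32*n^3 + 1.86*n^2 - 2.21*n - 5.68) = -24.3648*n^5 + 6.1704*n^4 + 10.0452*n^3 - 43.136*n^2 + 4.8838*n + 27.1504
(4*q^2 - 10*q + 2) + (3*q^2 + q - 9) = 7*q^2 - 9*q - 7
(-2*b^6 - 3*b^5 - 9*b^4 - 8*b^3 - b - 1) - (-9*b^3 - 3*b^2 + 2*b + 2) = -2*b^6 - 3*b^5 - 9*b^4 + b^3 + 3*b^2 - 3*b - 3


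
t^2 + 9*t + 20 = (t + 4)*(t + 5)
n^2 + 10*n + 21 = (n + 3)*(n + 7)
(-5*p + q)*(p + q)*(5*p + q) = -25*p^3 - 25*p^2*q + p*q^2 + q^3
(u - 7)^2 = u^2 - 14*u + 49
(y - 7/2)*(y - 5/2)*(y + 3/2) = y^3 - 9*y^2/2 - y/4 + 105/8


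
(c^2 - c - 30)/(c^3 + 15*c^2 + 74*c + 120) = (c - 6)/(c^2 + 10*c + 24)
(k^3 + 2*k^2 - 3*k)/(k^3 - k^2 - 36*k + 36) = k*(k + 3)/(k^2 - 36)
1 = 1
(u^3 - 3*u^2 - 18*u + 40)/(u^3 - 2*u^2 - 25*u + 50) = (u + 4)/(u + 5)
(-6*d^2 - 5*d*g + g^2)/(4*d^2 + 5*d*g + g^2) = (-6*d + g)/(4*d + g)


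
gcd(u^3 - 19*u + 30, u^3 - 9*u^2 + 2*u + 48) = u - 3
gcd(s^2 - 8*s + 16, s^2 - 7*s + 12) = s - 4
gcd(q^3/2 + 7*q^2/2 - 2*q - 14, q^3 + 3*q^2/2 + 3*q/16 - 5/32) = 1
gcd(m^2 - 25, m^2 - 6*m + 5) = m - 5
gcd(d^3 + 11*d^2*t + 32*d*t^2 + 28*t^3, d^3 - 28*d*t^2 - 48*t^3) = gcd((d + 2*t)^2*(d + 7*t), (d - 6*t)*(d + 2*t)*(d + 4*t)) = d + 2*t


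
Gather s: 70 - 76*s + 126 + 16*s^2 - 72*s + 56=16*s^2 - 148*s + 252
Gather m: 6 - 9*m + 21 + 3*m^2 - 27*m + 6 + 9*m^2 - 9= 12*m^2 - 36*m + 24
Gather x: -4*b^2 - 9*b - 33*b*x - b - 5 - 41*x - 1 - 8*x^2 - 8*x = -4*b^2 - 10*b - 8*x^2 + x*(-33*b - 49) - 6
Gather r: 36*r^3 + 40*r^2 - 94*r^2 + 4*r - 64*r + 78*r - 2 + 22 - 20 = 36*r^3 - 54*r^2 + 18*r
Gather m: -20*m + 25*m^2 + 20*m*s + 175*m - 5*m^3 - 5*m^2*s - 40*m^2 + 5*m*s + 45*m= -5*m^3 + m^2*(-5*s - 15) + m*(25*s + 200)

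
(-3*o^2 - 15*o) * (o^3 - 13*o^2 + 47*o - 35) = -3*o^5 + 24*o^4 + 54*o^3 - 600*o^2 + 525*o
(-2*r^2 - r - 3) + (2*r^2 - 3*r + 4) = 1 - 4*r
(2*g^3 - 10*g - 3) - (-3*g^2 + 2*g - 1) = 2*g^3 + 3*g^2 - 12*g - 2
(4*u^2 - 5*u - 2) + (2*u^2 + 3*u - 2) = 6*u^2 - 2*u - 4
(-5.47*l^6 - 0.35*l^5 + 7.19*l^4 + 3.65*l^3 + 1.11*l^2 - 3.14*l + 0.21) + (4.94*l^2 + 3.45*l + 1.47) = -5.47*l^6 - 0.35*l^5 + 7.19*l^4 + 3.65*l^3 + 6.05*l^2 + 0.31*l + 1.68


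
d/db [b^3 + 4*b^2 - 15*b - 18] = 3*b^2 + 8*b - 15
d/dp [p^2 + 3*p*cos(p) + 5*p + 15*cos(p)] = -3*p*sin(p) + 2*p - 15*sin(p) + 3*cos(p) + 5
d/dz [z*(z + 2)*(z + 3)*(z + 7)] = 4*z^3 + 36*z^2 + 82*z + 42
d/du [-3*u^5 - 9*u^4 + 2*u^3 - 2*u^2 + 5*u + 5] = -15*u^4 - 36*u^3 + 6*u^2 - 4*u + 5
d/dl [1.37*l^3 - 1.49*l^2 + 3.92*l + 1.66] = 4.11*l^2 - 2.98*l + 3.92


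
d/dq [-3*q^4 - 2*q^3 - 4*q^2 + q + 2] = -12*q^3 - 6*q^2 - 8*q + 1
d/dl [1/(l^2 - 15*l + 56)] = (15 - 2*l)/(l^2 - 15*l + 56)^2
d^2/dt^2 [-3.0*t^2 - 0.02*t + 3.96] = -6.00000000000000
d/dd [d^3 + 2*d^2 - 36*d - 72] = 3*d^2 + 4*d - 36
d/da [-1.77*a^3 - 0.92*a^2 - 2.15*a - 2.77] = -5.31*a^2 - 1.84*a - 2.15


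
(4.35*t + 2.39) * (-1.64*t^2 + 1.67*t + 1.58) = -7.134*t^3 + 3.3449*t^2 + 10.8643*t + 3.7762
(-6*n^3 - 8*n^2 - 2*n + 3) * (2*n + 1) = -12*n^4 - 22*n^3 - 12*n^2 + 4*n + 3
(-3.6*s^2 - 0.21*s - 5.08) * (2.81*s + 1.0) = -10.116*s^3 - 4.1901*s^2 - 14.4848*s - 5.08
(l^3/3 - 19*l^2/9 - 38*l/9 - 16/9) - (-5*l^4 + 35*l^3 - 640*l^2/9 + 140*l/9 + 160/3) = 5*l^4 - 104*l^3/3 + 69*l^2 - 178*l/9 - 496/9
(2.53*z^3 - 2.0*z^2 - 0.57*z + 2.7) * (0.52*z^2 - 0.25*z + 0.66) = 1.3156*z^5 - 1.6725*z^4 + 1.8734*z^3 + 0.2265*z^2 - 1.0512*z + 1.782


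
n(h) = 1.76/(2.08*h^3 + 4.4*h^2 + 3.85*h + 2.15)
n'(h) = 1.76*(-6.24*h^2 - 8.8*h - 3.85)/(2.08*h^3 + 4.4*h^2 + 3.85*h + 2.15)^2 = (-10.9824*h^2 - 15.488*h - 6.776)/(2.08*h^3 + 4.4*h^2 + 3.85*h + 2.15)^2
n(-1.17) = 5.22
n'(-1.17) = -32.42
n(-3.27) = -0.05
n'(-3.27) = -0.06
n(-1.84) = -0.59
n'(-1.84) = -1.72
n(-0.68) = 1.93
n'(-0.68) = -1.59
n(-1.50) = -2.36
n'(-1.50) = -14.87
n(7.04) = 0.00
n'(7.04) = -0.00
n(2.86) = 0.02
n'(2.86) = -0.01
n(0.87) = 0.17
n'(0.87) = -0.27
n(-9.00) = -0.00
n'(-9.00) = -0.00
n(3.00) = 0.02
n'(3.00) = -0.01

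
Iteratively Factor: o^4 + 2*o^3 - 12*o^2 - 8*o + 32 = (o + 4)*(o^3 - 2*o^2 - 4*o + 8) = (o - 2)*(o + 4)*(o^2 - 4) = (o - 2)*(o + 2)*(o + 4)*(o - 2)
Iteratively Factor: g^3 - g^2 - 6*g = (g)*(g^2 - g - 6) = g*(g - 3)*(g + 2)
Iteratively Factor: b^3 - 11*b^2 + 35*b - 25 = (b - 5)*(b^2 - 6*b + 5) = (b - 5)*(b - 1)*(b - 5)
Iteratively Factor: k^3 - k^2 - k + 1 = (k - 1)*(k^2 - 1) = (k - 1)^2*(k + 1)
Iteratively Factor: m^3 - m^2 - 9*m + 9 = (m - 3)*(m^2 + 2*m - 3) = (m - 3)*(m - 1)*(m + 3)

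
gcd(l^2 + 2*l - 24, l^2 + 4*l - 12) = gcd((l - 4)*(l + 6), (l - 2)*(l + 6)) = l + 6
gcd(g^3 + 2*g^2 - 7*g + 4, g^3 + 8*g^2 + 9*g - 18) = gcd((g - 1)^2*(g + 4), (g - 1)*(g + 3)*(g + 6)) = g - 1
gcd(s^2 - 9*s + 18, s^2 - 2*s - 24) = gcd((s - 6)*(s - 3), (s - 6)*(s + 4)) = s - 6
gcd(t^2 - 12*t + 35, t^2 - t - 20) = t - 5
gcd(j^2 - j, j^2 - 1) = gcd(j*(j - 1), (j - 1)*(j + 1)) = j - 1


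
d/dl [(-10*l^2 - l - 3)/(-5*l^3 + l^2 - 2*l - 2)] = 2*(-25*l^4 - 5*l^3 - 12*l^2 + 23*l - 2)/(25*l^6 - 10*l^5 + 21*l^4 + 16*l^3 + 8*l + 4)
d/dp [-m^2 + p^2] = 2*p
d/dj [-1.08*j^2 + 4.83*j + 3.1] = 4.83 - 2.16*j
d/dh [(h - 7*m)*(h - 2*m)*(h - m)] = 3*h^2 - 20*h*m + 23*m^2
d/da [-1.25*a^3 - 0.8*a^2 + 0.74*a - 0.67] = -3.75*a^2 - 1.6*a + 0.74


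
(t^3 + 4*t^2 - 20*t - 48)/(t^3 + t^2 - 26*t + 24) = (t + 2)/(t - 1)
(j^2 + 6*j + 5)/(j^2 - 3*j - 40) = (j + 1)/(j - 8)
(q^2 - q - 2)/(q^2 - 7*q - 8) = (q - 2)/(q - 8)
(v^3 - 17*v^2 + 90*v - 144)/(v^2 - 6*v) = v - 11 + 24/v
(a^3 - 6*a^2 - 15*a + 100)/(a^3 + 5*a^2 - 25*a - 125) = (a^2 - a - 20)/(a^2 + 10*a + 25)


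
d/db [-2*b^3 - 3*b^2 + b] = -6*b^2 - 6*b + 1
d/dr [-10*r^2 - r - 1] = -20*r - 1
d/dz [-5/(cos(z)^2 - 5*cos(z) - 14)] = 5*(5 - 2*cos(z))*sin(z)/(sin(z)^2 + 5*cos(z) + 13)^2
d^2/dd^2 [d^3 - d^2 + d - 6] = 6*d - 2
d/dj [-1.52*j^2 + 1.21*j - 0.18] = 1.21 - 3.04*j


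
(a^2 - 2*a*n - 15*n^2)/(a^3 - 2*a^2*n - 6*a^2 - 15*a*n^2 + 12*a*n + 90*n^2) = 1/(a - 6)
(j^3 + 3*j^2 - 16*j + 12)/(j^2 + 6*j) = j - 3 + 2/j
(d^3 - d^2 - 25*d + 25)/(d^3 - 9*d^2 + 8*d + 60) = (d^2 + 4*d - 5)/(d^2 - 4*d - 12)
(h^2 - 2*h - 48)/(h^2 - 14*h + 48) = (h + 6)/(h - 6)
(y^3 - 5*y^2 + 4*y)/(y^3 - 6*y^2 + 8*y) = (y - 1)/(y - 2)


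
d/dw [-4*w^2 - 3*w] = -8*w - 3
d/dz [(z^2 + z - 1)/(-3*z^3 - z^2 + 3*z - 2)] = (3*z^4 + 6*z^3 - 5*z^2 - 6*z + 1)/(9*z^6 + 6*z^5 - 17*z^4 + 6*z^3 + 13*z^2 - 12*z + 4)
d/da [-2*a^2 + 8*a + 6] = 8 - 4*a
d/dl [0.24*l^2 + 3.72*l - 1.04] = 0.48*l + 3.72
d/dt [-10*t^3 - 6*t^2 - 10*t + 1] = -30*t^2 - 12*t - 10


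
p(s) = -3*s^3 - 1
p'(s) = -9*s^2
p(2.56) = -51.33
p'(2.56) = -58.98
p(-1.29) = 5.44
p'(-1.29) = -14.98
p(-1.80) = 16.50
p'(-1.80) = -29.16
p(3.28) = -106.86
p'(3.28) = -96.83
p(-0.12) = -0.99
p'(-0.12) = -0.13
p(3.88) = -176.23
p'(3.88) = -135.49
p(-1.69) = 13.48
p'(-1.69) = -25.70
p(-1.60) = 11.29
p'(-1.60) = -23.04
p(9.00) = -2188.00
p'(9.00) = -729.00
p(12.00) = -5185.00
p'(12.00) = -1296.00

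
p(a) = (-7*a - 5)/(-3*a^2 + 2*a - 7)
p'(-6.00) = -0.03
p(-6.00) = -0.29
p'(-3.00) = -0.02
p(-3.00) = -0.40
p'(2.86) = -0.30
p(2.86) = 0.97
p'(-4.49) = -0.04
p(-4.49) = -0.35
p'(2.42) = -0.35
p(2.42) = 1.11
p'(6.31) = -0.07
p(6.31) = 0.43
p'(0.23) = 1.14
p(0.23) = 0.99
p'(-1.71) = 0.13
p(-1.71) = -0.36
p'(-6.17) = -0.03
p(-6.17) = -0.29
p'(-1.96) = 0.07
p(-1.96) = -0.39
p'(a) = (-7*a - 5)*(6*a - 2)/(-3*a^2 + 2*a - 7)^2 - 7/(-3*a^2 + 2*a - 7)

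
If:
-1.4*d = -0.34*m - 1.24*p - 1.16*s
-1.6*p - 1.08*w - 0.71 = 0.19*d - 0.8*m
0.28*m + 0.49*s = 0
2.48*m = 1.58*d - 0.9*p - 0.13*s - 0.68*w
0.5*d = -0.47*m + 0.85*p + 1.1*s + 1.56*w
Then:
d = -0.41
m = -0.10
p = -0.49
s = 0.06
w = 0.06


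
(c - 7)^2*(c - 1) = c^3 - 15*c^2 + 63*c - 49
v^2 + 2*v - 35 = (v - 5)*(v + 7)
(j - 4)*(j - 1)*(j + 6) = j^3 + j^2 - 26*j + 24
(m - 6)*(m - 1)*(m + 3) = m^3 - 4*m^2 - 15*m + 18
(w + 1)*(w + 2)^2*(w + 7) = w^4 + 12*w^3 + 43*w^2 + 60*w + 28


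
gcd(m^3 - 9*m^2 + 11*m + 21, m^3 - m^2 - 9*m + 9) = m - 3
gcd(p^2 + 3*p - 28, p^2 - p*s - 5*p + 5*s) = 1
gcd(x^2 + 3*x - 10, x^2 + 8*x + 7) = 1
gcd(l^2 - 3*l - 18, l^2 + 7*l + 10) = 1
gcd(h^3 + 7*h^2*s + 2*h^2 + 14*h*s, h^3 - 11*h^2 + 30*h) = h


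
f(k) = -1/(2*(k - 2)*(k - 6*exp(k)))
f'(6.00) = 0.00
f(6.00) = 0.00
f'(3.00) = -0.00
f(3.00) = 0.00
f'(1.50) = -0.04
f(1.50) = -0.04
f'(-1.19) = -0.00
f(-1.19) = -0.05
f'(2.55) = -0.03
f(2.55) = 0.01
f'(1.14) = -0.01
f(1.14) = -0.03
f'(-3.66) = -0.01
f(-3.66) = -0.02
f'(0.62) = 0.01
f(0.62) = -0.03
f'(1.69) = -0.12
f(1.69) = -0.05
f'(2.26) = -0.17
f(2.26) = 0.03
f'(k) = -(6*exp(k) - 1)/(2*(k - 2)*(k - 6*exp(k))^2) + 1/(2*(k - 2)^2*(k - 6*exp(k)))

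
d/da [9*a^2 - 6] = 18*a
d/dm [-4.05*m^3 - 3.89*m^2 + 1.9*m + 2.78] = -12.15*m^2 - 7.78*m + 1.9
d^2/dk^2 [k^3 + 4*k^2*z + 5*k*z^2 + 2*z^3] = 6*k + 8*z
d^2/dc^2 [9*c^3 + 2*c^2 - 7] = 54*c + 4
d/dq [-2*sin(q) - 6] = -2*cos(q)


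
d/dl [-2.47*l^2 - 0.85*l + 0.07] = -4.94*l - 0.85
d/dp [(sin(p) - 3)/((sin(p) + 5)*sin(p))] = (-cos(p) + 6/tan(p) + 15*cos(p)/sin(p)^2)/(sin(p) + 5)^2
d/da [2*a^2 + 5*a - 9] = 4*a + 5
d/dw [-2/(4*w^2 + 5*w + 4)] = 2*(8*w + 5)/(4*w^2 + 5*w + 4)^2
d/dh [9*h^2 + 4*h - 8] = 18*h + 4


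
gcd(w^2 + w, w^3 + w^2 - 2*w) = w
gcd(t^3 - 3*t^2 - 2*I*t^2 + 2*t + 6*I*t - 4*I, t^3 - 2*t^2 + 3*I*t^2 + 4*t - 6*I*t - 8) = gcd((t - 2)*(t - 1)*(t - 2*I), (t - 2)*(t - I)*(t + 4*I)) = t - 2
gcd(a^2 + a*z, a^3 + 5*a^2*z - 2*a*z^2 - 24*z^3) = 1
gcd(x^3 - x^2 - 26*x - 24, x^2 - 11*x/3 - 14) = x - 6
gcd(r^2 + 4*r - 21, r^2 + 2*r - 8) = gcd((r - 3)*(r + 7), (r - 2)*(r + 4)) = 1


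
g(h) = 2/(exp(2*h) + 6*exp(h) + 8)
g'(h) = 2*(-2*exp(2*h) - 6*exp(h))/(exp(2*h) + 6*exp(h) + 8)^2 = 4*(-exp(h) - 3)*exp(h)/(exp(2*h) + 6*exp(h) + 8)^2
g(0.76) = 0.08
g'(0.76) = -0.07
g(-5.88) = 0.25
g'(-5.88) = -0.00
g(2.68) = 0.01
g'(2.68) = -0.01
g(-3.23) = 0.24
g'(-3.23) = -0.01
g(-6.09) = 0.25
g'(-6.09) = -0.00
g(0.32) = 0.11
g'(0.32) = -0.07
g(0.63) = 0.09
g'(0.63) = -0.07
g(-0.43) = 0.16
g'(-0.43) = -0.06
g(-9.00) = 0.25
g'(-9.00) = 0.00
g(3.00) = 0.00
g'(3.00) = -0.00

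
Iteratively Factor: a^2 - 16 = (a - 4)*(a + 4)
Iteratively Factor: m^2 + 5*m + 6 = (m + 2)*(m + 3)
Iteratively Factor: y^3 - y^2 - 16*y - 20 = (y + 2)*(y^2 - 3*y - 10) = (y + 2)^2*(y - 5)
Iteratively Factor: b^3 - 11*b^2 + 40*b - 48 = (b - 4)*(b^2 - 7*b + 12) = (b - 4)*(b - 3)*(b - 4)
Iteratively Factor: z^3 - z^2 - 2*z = (z)*(z^2 - z - 2) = z*(z + 1)*(z - 2)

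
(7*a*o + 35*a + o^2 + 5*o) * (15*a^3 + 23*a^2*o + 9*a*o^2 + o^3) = 105*a^4*o + 525*a^4 + 176*a^3*o^2 + 880*a^3*o + 86*a^2*o^3 + 430*a^2*o^2 + 16*a*o^4 + 80*a*o^3 + o^5 + 5*o^4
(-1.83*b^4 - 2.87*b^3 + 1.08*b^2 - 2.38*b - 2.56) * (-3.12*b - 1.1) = 5.7096*b^5 + 10.9674*b^4 - 0.2126*b^3 + 6.2376*b^2 + 10.6052*b + 2.816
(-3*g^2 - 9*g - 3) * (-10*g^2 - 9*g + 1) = 30*g^4 + 117*g^3 + 108*g^2 + 18*g - 3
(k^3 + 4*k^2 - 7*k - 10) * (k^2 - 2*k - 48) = k^5 + 2*k^4 - 63*k^3 - 188*k^2 + 356*k + 480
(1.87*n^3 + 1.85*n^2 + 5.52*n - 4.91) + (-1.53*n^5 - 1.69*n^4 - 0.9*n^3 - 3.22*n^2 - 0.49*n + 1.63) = -1.53*n^5 - 1.69*n^4 + 0.97*n^3 - 1.37*n^2 + 5.03*n - 3.28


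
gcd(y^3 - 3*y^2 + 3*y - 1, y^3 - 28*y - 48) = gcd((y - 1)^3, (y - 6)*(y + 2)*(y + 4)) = 1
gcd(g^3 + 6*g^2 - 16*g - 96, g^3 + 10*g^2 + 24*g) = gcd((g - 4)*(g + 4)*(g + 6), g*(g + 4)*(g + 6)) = g^2 + 10*g + 24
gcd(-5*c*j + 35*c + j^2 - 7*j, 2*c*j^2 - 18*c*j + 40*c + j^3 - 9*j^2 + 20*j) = 1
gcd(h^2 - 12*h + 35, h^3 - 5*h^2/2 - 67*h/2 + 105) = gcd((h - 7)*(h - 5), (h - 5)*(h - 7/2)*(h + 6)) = h - 5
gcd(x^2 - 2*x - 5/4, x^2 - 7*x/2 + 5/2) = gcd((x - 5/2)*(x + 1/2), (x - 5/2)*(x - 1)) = x - 5/2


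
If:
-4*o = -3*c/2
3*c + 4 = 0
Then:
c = -4/3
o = -1/2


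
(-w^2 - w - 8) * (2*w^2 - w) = -2*w^4 - w^3 - 15*w^2 + 8*w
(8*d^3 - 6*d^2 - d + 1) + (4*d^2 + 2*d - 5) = 8*d^3 - 2*d^2 + d - 4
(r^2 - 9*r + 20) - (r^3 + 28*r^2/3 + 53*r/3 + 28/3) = -r^3 - 25*r^2/3 - 80*r/3 + 32/3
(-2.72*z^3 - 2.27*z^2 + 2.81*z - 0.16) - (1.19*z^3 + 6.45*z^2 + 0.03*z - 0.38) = -3.91*z^3 - 8.72*z^2 + 2.78*z + 0.22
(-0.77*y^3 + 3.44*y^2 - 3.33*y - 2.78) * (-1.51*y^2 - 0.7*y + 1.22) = 1.1627*y^5 - 4.6554*y^4 + 1.6809*y^3 + 10.7256*y^2 - 2.1166*y - 3.3916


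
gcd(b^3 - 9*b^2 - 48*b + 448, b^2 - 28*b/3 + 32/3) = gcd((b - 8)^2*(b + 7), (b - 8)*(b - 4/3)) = b - 8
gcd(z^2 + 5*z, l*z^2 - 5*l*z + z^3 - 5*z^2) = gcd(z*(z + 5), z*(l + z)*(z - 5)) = z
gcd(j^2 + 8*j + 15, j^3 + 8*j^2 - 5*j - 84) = 1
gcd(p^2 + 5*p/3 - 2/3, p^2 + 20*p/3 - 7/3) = p - 1/3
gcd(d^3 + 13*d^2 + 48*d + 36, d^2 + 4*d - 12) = d + 6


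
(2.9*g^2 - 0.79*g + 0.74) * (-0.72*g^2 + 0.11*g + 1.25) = -2.088*g^4 + 0.8878*g^3 + 3.0053*g^2 - 0.9061*g + 0.925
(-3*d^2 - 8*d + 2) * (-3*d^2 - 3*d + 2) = 9*d^4 + 33*d^3 + 12*d^2 - 22*d + 4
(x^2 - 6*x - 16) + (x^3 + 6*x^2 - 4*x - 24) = x^3 + 7*x^2 - 10*x - 40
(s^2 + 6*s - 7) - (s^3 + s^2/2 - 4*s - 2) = -s^3 + s^2/2 + 10*s - 5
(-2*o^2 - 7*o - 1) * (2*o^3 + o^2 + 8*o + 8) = -4*o^5 - 16*o^4 - 25*o^3 - 73*o^2 - 64*o - 8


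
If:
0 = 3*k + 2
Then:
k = -2/3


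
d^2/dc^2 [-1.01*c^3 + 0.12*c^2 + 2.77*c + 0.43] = 0.24 - 6.06*c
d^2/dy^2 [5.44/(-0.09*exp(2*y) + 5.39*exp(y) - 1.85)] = (-5.44*(0.18*exp(y) - 5.39)*(0.36*exp(y) - 10.78)*exp(y) + (1.9584*exp(y) - 29.3216)*(0.09*exp(2*y) - 5.39*exp(y) + 1.85))*exp(y)/(0.09*exp(2*y) - 5.39*exp(y) + 1.85)^3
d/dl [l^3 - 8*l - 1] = 3*l^2 - 8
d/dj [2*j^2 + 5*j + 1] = 4*j + 5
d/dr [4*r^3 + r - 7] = 12*r^2 + 1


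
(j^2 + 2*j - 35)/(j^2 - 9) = (j^2 + 2*j - 35)/(j^2 - 9)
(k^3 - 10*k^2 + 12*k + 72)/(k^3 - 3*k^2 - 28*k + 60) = (k^2 - 4*k - 12)/(k^2 + 3*k - 10)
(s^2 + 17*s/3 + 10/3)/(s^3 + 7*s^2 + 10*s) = (s + 2/3)/(s*(s + 2))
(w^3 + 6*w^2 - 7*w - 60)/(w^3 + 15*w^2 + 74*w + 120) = (w - 3)/(w + 6)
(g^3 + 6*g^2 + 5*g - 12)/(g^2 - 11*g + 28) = (g^3 + 6*g^2 + 5*g - 12)/(g^2 - 11*g + 28)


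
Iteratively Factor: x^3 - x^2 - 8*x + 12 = (x - 2)*(x^2 + x - 6) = (x - 2)*(x + 3)*(x - 2)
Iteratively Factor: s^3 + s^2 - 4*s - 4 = (s - 2)*(s^2 + 3*s + 2) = (s - 2)*(s + 1)*(s + 2)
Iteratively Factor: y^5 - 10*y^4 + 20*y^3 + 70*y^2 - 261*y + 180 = (y - 5)*(y^4 - 5*y^3 - 5*y^2 + 45*y - 36) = (y - 5)*(y - 1)*(y^3 - 4*y^2 - 9*y + 36) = (y - 5)*(y - 3)*(y - 1)*(y^2 - y - 12) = (y - 5)*(y - 4)*(y - 3)*(y - 1)*(y + 3)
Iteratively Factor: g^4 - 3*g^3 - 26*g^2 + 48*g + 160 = (g + 2)*(g^3 - 5*g^2 - 16*g + 80) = (g - 4)*(g + 2)*(g^2 - g - 20) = (g - 4)*(g + 2)*(g + 4)*(g - 5)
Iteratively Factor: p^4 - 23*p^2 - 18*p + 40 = (p - 1)*(p^3 + p^2 - 22*p - 40) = (p - 1)*(p + 2)*(p^2 - p - 20) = (p - 1)*(p + 2)*(p + 4)*(p - 5)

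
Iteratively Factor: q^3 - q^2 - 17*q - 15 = (q - 5)*(q^2 + 4*q + 3) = (q - 5)*(q + 3)*(q + 1)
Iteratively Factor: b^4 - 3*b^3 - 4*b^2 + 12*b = (b + 2)*(b^3 - 5*b^2 + 6*b) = (b - 3)*(b + 2)*(b^2 - 2*b) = b*(b - 3)*(b + 2)*(b - 2)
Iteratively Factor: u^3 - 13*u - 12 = (u + 3)*(u^2 - 3*u - 4) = (u - 4)*(u + 3)*(u + 1)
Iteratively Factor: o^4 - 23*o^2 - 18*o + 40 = (o - 5)*(o^3 + 5*o^2 + 2*o - 8) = (o - 5)*(o + 2)*(o^2 + 3*o - 4) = (o - 5)*(o + 2)*(o + 4)*(o - 1)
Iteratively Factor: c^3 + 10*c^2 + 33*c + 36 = (c + 4)*(c^2 + 6*c + 9) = (c + 3)*(c + 4)*(c + 3)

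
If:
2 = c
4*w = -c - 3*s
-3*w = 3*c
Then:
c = 2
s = 2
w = -2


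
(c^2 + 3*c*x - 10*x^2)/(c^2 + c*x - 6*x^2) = (c + 5*x)/(c + 3*x)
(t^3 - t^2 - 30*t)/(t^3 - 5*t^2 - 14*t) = (-t^2 + t + 30)/(-t^2 + 5*t + 14)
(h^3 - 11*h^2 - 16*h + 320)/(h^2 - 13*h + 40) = (h^2 - 3*h - 40)/(h - 5)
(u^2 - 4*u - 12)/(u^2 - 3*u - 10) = (u - 6)/(u - 5)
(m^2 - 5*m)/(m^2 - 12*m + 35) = m/(m - 7)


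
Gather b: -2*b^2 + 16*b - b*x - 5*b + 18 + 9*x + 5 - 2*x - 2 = -2*b^2 + b*(11 - x) + 7*x + 21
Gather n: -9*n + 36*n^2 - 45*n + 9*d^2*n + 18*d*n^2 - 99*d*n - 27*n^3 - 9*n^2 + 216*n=-27*n^3 + n^2*(18*d + 27) + n*(9*d^2 - 99*d + 162)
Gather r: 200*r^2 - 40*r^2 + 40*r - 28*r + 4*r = 160*r^2 + 16*r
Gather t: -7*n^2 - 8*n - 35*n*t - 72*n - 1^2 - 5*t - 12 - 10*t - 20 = -7*n^2 - 80*n + t*(-35*n - 15) - 33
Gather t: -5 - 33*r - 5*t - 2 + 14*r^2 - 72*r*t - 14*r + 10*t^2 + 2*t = 14*r^2 - 47*r + 10*t^2 + t*(-72*r - 3) - 7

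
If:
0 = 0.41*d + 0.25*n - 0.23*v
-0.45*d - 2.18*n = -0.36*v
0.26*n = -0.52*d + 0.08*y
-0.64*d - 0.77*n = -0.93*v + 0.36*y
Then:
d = 0.00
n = 0.00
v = 0.00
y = 0.00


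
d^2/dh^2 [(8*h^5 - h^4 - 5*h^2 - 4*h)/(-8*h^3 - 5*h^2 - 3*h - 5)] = 2*(-512*h^9 - 960*h^8 - 1176*h^7 - 1279*h^6 - 1539*h^5 - 1578*h^4 - 3351*h^3 - 1185*h^2 - 300*h + 65)/(512*h^9 + 960*h^8 + 1176*h^7 + 1805*h^6 + 1641*h^5 + 1230*h^4 + 1077*h^3 + 510*h^2 + 225*h + 125)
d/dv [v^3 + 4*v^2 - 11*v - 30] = 3*v^2 + 8*v - 11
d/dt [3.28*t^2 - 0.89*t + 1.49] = 6.56*t - 0.89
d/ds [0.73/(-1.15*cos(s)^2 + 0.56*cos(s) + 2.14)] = (0.4088 - 1.679*cos(s))*sin(s)/(-1.15*cos(s)^2 + 0.56*cos(s) + 2.14)^2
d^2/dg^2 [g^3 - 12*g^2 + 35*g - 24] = 6*g - 24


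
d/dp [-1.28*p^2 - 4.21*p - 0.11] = -2.56*p - 4.21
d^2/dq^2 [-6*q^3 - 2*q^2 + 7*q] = -36*q - 4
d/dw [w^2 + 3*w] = 2*w + 3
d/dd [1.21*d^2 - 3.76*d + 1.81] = 2.42*d - 3.76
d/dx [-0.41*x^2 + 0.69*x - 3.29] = 0.69 - 0.82*x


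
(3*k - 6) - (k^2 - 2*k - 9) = -k^2 + 5*k + 3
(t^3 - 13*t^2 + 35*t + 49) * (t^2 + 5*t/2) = t^5 - 21*t^4/2 + 5*t^3/2 + 273*t^2/2 + 245*t/2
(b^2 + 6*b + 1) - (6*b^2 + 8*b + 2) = -5*b^2 - 2*b - 1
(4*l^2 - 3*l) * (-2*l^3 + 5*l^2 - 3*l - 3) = -8*l^5 + 26*l^4 - 27*l^3 - 3*l^2 + 9*l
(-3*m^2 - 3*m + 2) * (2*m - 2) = -6*m^3 + 10*m - 4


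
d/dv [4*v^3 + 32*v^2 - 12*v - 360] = 12*v^2 + 64*v - 12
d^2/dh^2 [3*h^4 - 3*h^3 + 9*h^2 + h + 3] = 36*h^2 - 18*h + 18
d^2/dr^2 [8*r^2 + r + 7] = 16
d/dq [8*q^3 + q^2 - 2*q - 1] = 24*q^2 + 2*q - 2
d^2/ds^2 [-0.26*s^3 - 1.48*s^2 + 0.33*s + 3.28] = -1.56*s - 2.96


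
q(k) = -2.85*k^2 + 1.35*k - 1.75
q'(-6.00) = 35.55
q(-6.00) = -112.45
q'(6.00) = -32.85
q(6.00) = -96.25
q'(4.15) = -22.30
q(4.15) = -45.23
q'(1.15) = -5.20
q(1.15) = -3.97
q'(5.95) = -32.56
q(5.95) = -94.61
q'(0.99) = -4.29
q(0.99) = -3.21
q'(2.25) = -11.48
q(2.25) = -13.14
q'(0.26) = -0.13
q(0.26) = -1.59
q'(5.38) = -29.32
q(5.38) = -76.98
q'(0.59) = -2.01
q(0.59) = -1.95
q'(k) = 1.35 - 5.7*k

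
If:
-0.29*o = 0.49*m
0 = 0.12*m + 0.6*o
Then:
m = 0.00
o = 0.00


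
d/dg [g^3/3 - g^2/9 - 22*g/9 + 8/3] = g^2 - 2*g/9 - 22/9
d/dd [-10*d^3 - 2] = -30*d^2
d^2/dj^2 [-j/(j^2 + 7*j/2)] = -16/(8*j^3 + 84*j^2 + 294*j + 343)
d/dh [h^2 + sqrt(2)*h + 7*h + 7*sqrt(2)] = 2*h + sqrt(2) + 7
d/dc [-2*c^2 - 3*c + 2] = -4*c - 3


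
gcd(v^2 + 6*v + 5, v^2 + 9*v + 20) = v + 5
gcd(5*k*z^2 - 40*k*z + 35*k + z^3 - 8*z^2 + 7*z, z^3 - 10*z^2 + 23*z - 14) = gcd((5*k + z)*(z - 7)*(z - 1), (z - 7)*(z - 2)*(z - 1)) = z^2 - 8*z + 7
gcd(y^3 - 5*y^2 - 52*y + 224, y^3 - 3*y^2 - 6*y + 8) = y - 4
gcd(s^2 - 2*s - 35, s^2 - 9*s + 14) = s - 7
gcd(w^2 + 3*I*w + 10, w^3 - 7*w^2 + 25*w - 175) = w + 5*I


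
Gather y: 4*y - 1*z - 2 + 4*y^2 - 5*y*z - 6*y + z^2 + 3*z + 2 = 4*y^2 + y*(-5*z - 2) + z^2 + 2*z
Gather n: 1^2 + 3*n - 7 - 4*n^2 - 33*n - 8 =-4*n^2 - 30*n - 14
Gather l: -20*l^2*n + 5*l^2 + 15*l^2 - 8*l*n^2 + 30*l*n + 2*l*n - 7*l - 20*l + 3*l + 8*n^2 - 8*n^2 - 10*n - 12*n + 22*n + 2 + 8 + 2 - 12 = l^2*(20 - 20*n) + l*(-8*n^2 + 32*n - 24)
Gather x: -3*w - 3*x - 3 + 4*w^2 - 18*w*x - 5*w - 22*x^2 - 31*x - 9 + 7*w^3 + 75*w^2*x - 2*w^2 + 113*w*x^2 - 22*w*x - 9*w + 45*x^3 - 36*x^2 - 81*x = 7*w^3 + 2*w^2 - 17*w + 45*x^3 + x^2*(113*w - 58) + x*(75*w^2 - 40*w - 115) - 12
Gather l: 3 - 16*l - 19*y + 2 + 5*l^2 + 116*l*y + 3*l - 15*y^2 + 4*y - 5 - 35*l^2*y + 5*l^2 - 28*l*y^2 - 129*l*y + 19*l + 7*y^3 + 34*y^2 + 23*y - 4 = l^2*(10 - 35*y) + l*(-28*y^2 - 13*y + 6) + 7*y^3 + 19*y^2 + 8*y - 4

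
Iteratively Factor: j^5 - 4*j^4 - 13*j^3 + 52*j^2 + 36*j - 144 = (j + 2)*(j^4 - 6*j^3 - j^2 + 54*j - 72) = (j - 3)*(j + 2)*(j^3 - 3*j^2 - 10*j + 24) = (j - 3)*(j - 2)*(j + 2)*(j^2 - j - 12) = (j - 4)*(j - 3)*(j - 2)*(j + 2)*(j + 3)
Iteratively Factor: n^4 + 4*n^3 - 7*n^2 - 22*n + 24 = (n + 4)*(n^3 - 7*n + 6) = (n - 1)*(n + 4)*(n^2 + n - 6) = (n - 2)*(n - 1)*(n + 4)*(n + 3)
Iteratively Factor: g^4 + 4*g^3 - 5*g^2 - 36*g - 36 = (g + 2)*(g^3 + 2*g^2 - 9*g - 18) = (g - 3)*(g + 2)*(g^2 + 5*g + 6) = (g - 3)*(g + 2)^2*(g + 3)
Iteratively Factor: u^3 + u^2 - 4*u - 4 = (u + 1)*(u^2 - 4) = (u - 2)*(u + 1)*(u + 2)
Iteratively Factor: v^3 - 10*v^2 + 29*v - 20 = (v - 4)*(v^2 - 6*v + 5) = (v - 5)*(v - 4)*(v - 1)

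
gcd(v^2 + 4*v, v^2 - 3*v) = v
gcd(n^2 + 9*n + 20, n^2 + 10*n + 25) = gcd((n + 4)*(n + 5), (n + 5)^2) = n + 5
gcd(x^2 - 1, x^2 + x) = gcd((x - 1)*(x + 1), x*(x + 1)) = x + 1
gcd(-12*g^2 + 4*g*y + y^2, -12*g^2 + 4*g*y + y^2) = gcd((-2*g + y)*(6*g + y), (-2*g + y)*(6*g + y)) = -12*g^2 + 4*g*y + y^2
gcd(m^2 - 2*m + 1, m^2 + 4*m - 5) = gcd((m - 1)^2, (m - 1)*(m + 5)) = m - 1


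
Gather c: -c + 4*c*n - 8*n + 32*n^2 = c*(4*n - 1) + 32*n^2 - 8*n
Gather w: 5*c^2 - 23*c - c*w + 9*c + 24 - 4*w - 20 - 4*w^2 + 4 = 5*c^2 - 14*c - 4*w^2 + w*(-c - 4) + 8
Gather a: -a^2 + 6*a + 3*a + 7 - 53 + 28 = -a^2 + 9*a - 18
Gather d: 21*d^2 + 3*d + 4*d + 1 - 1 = 21*d^2 + 7*d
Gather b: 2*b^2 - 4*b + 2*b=2*b^2 - 2*b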